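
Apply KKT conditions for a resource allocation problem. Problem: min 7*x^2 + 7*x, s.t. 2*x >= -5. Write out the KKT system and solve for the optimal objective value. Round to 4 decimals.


Step 1: Try lambda = 0 (constraint inactive).
Stationarity: 2*7*x + 7 = 0
x* = -7/(2*7) = -0.5
Check constraint: 2*-0.5 = -1.0 >= -5 -- satisfied.
Step 2: Compute optimal value.
f(x*) = 7*(-0.5)^2 + 7*(-0.5) = -1.75


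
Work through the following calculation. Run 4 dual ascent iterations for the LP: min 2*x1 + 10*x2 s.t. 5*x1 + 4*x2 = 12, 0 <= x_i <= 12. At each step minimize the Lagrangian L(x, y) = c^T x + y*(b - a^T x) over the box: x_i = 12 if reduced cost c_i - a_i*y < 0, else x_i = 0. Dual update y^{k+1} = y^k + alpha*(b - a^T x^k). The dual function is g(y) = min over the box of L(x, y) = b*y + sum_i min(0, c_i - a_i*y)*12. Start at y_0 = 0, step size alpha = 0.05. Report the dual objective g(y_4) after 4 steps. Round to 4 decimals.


Dual ascent for LP: min 2*x1 + 10*x2, 5*x1 + 4*x2 = 12, 0 <= x_i <= 12
Step 1: y^k = 0.0, reduced costs: (2.0, 10.0)
  x^k = (0.0, 0.0), subgradient = b - a^T x = 12.0
  y^{k+1} = 0.0 + 0.05*12.0 = 0.6
Step 2: y^k = 0.6, reduced costs: (-1.0, 7.6)
  x^k = (12.0, 0.0), subgradient = b - a^T x = -48.0
  y^{k+1} = 0.6 + 0.05*-48.0 = -1.8
Step 3: y^k = -1.8, reduced costs: (11.0, 17.2)
  x^k = (0.0, 0.0), subgradient = b - a^T x = 12.0
  y^{k+1} = -1.8 + 0.05*12.0 = -1.2
Step 4: y^k = -1.2, reduced costs: (8.0, 14.8)
  x^k = (0.0, 0.0), subgradient = b - a^T x = 12.0
  y^{k+1} = -1.2 + 0.05*12.0 = -0.6
Dual objective at y_4 = -0.6: reduced costs (5.0, 12.4), box minimizer x = (0.0, 0.0)
g(y_4) = b*y + (c1 - a1*y)*x1 + (c2 - a2*y)*x2 = 12*(-0.6) + 5.0*0.0 + 12.4*0.0 = -7.2 + 0.0 + 0.0 = -7.2


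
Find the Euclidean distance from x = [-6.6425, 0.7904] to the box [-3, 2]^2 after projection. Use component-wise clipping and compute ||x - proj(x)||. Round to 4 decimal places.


Project each component onto [-3, 2].
clip(-6.6425) = -3.0, clip(0.7904) = 0.7904
Projection = [-3.0, 0.7904]
Squared diffs: [13.2678, 0.0]
Distance = sqrt(13.2678) = 3.6425


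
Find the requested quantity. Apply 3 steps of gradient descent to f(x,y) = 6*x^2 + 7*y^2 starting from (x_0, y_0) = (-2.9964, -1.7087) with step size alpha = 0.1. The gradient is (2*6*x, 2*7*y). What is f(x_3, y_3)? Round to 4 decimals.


Gradient descent on f(x,y) = 6*x^2 + 7*y^2.
Starting point: (-2.9964, -1.7087), alpha = 0.1
Step 1: grad_x = 2*6*-2.9964 = -35.9568, grad_y = 2*7*-1.7087 = -23.9218
  x_1 = -2.9964 - 0.1*-35.9568 = 0.5993
  y_1 = -1.7087 - 0.1*-23.9218 = 0.6835
Step 2: grad_x = 2*6*0.5993 = 7.1914, grad_y = 2*7*0.6835 = 9.5687
  x_2 = 0.5993 - 0.1*7.1914 = -0.1199
  y_2 = 0.6835 - 0.1*9.5687 = -0.2734
Step 3: grad_x = 2*6*-0.1199 = -1.4383, grad_y = 2*7*-0.2734 = -3.8275
  x_3 = -0.1199 - 0.1*-1.4383 = 0.024
  y_3 = -0.2734 - 0.1*-3.8275 = 0.1094
f(0.024, 0.1094) = 6*0.024^2 + 7*0.1094^2 = 0.0872


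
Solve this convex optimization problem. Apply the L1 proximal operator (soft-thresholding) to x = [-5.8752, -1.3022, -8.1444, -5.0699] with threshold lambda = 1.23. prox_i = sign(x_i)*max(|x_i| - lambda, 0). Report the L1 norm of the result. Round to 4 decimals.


Soft-thresholding with lambda = 1.23:
prox(-5.8752) = sign(-5.8752)*max(|-5.8752| - 1.23, 0) = -4.6452
prox(-1.3022) = sign(-1.3022)*max(|-1.3022| - 1.23, 0) = -0.0722
prox(-8.1444) = sign(-8.1444)*max(|-8.1444| - 1.23, 0) = -6.9144
prox(-5.0699) = sign(-5.0699)*max(|-5.0699| - 1.23, 0) = -3.8399
prox(x) = [-4.6452, -0.0722, -6.9144, -3.8399]
||prox(x)||_1 = 4.6452 + 0.0722 + 6.9144 + 3.8399 = 15.4717


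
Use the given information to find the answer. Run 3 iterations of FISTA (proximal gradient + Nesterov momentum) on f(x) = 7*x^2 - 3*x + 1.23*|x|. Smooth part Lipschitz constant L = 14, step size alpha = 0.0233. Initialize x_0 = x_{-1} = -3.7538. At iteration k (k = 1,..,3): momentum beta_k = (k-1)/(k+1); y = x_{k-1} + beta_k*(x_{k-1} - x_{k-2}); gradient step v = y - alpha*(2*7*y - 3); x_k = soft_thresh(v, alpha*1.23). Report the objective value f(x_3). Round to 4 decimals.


FISTA on f(x) = 7*x^2 - 3*x + 1.23*|x|
L = 14, alpha = 0.0233
Iteration 1: beta = 0.0, y = -3.7538 + 0.0*(-3.7538 + 3.7538) = -3.7538
  grad(y) = -55.5532, v = y - alpha*grad = -2.4594
  prox(v) = soft_thresh(-2.4594, 0.0287) = -2.4308
Iteration 2: beta = 0.3333, y = -2.4308 + 0.3333*(-2.4308 + 3.7538) = -1.9897
  grad(y) = -30.8563, v = y - alpha*grad = -1.2708
  prox(v) = soft_thresh(-1.2708, 0.0287) = -1.2421
Iteration 3: beta = 0.5, y = -1.2421 + 0.5*(-1.2421 + 2.4308) = -0.6478
  grad(y) = -12.0694, v = y - alpha*grad = -0.3666
  prox(v) = soft_thresh(-0.3666, 0.0287) = -0.3379
f(x_3) = 7*(-0.3379)^2 - 3*(-0.3379) + 1.23*|-0.3379| = 2.2289


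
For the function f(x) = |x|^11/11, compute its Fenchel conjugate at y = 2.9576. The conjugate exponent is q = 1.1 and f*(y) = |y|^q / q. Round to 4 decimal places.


The conjugate exponent q satisfies 1/p + 1/q = 1.
p = 11, so q = 11/(11 - 1) = 1.1
|y|^q = 2.9576^1.1 = 3.2964
f*(2.9576) = 3.2964 / 1.1 = 2.9967


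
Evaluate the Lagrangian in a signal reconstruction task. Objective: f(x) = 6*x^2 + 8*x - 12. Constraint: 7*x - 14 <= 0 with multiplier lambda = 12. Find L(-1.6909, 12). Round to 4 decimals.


Step 1: Evaluate f(x).
f(-1.6909) = 6*(-1.6909)^2 + 8*(-1.6909) - 12 = -8.3723
Step 2: Evaluate g(x).
g(-1.6909) = 7*-1.6909 - 14 = -25.8363
Step 3: Compute Lagrangian.
L = -8.3723 + 12*-25.8363 = -318.4079


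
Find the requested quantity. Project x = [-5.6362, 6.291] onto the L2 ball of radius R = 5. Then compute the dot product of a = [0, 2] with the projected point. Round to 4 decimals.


Step 1: Compute ||x|| (intermediates to 6 decimals).
||x|| = sqrt((-5.6362)^2 + 6.291^2) = 8.446504
Step 2: Project.
Since ||x|| > R, scale = R/||x|| = 5/8.446504 = 0.591961, proj(x) = scale * x
proj(x) = [-3.336411, 3.724027]
Step 3: Dot product.
a^T * proj(x) = 0*(-3.336411) + 2*3.724027 = 7.4481


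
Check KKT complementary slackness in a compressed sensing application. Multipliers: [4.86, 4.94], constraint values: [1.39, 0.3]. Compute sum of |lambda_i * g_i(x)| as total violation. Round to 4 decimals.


KKT complementary slackness check:
lambda_1 * g_1 = 4.86 * 1.39 = 6.7554
lambda_2 * g_2 = 4.94 * 0.3 = 1.482
Total violation = 6.7554 + 1.482 = 8.2374


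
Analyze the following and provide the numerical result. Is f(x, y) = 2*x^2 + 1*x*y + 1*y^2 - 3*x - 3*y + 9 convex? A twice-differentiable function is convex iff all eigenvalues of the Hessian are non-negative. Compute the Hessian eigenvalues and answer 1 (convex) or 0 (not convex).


The Hessian of f(x,y) = 2*x^2 + 1*x*y + 1*y^2 - 3*x - 3*y + 9 is:
H = [[4, 1], [1, 2]]
Trace = 4 + 2 = 6
Determinant = 4*2 - (1)^2 = 7
Discriminant = (6)^2 - 4*7 = 8.0
Eigenvalues: lambda_1 = 1.5858, lambda_2 = 4.4142
The function is convex.

1


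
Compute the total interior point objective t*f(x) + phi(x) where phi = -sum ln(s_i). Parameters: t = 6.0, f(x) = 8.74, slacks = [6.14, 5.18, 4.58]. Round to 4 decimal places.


Step 1: Compute log-barrier.
ln values: [1.8148, 1.6448, 1.5217]
phi = -(1.8148 + 1.6448 + 1.5217) = -4.9813
Step 2: Compute augmented objective.
t*f(x) = 6.0*8.74 = 52.44
Total = 52.44 - 4.9813 = 47.4587


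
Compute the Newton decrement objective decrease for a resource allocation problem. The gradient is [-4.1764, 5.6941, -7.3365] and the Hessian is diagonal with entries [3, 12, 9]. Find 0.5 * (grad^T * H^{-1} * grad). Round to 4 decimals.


Step 1: H is diagonal, so H^(-1) * g = [-1.3921, 0.4745, -0.8152].
Step 2: g^T H^(-1) g = sum_i g_i^2 / H_ii
  = (-4.1764)^2/3 + (5.6941)^2/12 + (-7.3365)^2/9
  = 5.8141 + 2.7019 + 5.9805 = 14.4965
Step 3: Objective decrease = 0.5 * g^T H^(-1) g = 7.2482


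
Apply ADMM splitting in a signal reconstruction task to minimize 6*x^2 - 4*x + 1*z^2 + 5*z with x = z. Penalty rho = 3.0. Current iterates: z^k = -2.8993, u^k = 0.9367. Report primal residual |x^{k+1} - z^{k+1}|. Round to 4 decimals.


ADMM iteration with rho = 3.0, z^k = -2.8993, u^k = 0.9367
Step 1: x-update.
Minimize 6*x^2 - 4*x + (3.0/2)*(x + 2.8993 + 0.9367)^2
FOC: (2*6 + 3.0)*x = 4 + 3.0*(-2.8993 - 0.9367)
x^{k+1} = -0.5005
Step 2: z-update.
Minimize 1*z^2 + 5*z + (3.0/2)*(-0.5005 - z + 0.9367)^2
FOC: (2*1 + 3.0)*z = -5 + 3.0*(-0.5005 + 0.9367)
z^{k+1} = -0.7383
Step 3: u-update.
u^{k+1} = 0.9367 - 0.5005 + 0.7383 = 1.1745
Step 4: Primal residual = |-0.5005 + 0.7383| = 0.2378


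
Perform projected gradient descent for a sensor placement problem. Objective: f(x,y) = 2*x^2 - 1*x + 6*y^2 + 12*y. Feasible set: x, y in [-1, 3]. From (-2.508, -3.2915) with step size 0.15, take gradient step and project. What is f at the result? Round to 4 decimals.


Step 1: Compute gradient at (-2.508, -3.2915).
grad_x = 2*2*-2.508 - 1 = -11.032
grad_y = 2*6*-3.2915 + 12 = -27.498
Step 2: Gradient step.
x_raw = -2.508 - 0.15*-11.032 = -0.8532
y_raw = -3.2915 - 0.15*-27.498 = 0.8332
Step 3: Project onto [-1, 3].
x_proj = clip(-0.8532) = -0.8532
y_proj = clip(0.8332) = 0.8332
Step 4: Evaluate f.
f(-0.8532, 0.8332) = 16.4728


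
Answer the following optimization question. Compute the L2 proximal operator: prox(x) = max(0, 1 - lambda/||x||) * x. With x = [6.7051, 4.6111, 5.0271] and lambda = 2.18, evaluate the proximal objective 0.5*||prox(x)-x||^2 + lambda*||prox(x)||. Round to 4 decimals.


Step 1: Compute ||x||.
||x|| = 9.5652
Step 2: Compute scaling factor.
scale = max(0, 1 - 2.18/9.5652) = 0.7721
Step 3: prox(x) = [5.1769, 3.5602, 3.8814]
||prox(x)|| = 7.3852
Step 4: Proximal objective.
0.5*||prox-x||^2 = 2.3762
lambda*||prox|| = 16.0997
Total = 18.4759


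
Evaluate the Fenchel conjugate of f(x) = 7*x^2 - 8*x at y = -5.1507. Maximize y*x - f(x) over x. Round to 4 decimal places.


f*(y) = sup_x {y*x - a*x^2 - b*x} = sup_x {(y-b)*x - a*x^2}
FOC: (y - b) - 2a*x = 0 => x* = (y - b)/(2a)
x* = (-5.1507 + 8)/(2*7) = 0.2035
f*(-5.1507) = (y-b)^2/(4a) = (-5.1507 + 8)^2/(4*7)
= 8.1185/28 = 0.2899


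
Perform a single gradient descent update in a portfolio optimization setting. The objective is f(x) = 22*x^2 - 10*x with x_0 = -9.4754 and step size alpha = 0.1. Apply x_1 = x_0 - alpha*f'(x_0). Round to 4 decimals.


We compute the gradient at x_0 and apply the update.
f'(x) = 44*x - 10
f'(-9.4754) = 44*-9.4754 - 10 = -426.9176
x_1 = -9.4754 - 0.1*-426.9176 = 33.2164


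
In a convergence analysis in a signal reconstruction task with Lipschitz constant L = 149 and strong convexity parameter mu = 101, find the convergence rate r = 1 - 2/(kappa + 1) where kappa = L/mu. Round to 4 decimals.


Step 1: Compute the condition number.
kappa = L/mu = 149/101 = 1.4752
Step 2: Compute the convergence rate.
r = 1 - 2/(kappa + 1) = 1 - 2*mu/(L + mu) = (L - mu)/(L + mu) = 48/250 = 0.192


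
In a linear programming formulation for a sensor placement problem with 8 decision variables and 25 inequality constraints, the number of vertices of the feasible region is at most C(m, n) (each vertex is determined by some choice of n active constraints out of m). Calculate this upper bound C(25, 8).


Each vertex corresponds to some choice of n active constraints out of m, so the number of vertices is at most C(m, n) = m! / (n!(m-n)!).
m = 25, n = 8
Numerator: 25 * 24 * 23 * 22 * 21 * 20 * 19 * 18
Denominator: 8! = 40320
C(25, 8) = 1081575


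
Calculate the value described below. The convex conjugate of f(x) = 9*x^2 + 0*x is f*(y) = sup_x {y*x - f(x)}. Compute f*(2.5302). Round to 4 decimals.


f*(y) = sup_x {y*x - a*x^2 - b*x} = sup_x {(y-b)*x - a*x^2}
FOC: (y - b) - 2a*x = 0 => x* = (y - b)/(2a)
x* = (2.5302 - 0)/(2*9) = 0.1406
f*(2.5302) = (y-b)^2/(4a) = (2.5302 - 0)^2/(4*9)
= 6.4019/36 = 0.1778


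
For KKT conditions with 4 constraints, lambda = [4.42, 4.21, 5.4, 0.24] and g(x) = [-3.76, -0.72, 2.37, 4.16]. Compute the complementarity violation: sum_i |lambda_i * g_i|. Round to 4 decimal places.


KKT complementary slackness check:
lambda_1 * g_1 = 4.42 * -3.76 = -16.6192
lambda_2 * g_2 = 4.21 * -0.72 = -3.0312
lambda_3 * g_3 = 5.4 * 2.37 = 12.798
lambda_4 * g_4 = 0.24 * 4.16 = 0.9984
Total violation = 16.6192 + 3.0312 + 12.798 + 0.9984 = 33.4468


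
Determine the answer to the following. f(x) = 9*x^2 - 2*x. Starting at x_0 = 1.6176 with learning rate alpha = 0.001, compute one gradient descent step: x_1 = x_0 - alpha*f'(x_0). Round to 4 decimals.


We compute the gradient at x_0 and apply the update.
f'(x) = 18*x - 2
f'(1.6176) = 18*1.6176 - 2 = 27.1168
x_1 = 1.6176 - 0.001*27.1168 = 1.5905


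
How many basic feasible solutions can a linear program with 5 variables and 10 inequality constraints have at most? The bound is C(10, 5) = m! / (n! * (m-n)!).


Each vertex corresponds to some choice of n active constraints out of m, so the number of vertices is at most C(m, n) = m! / (n!(m-n)!).
m = 10, n = 5
Numerator: 10 * 9 * 8 * 7 * 6
Denominator: 5! = 120
C(10, 5) = 252


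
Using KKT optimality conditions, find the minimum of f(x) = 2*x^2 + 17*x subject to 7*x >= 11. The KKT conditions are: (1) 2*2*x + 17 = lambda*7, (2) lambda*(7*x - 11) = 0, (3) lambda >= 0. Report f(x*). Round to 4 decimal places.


Step 1: Try lambda = 0 (constraint inactive).
x_unc = -17/(2*2) = -4.25
Check: 7*-4.25 = -29.75 < 11 -- violated!
Step 2: Constraint must be active: 7*x = 11
x* = 11/7 = 1.5714 (rounded; the exact value 11/7 is used below)
lambda = (2*2*(11/7) + 17)/7 = 3.3265
Step 3: Compute optimal value.
f(x*) = 2*(11/7)^2 + 17*(11/7) = 31.6531


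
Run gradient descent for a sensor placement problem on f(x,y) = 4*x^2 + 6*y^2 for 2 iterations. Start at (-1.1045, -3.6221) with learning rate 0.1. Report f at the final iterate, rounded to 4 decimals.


Gradient descent on f(x,y) = 4*x^2 + 6*y^2.
Starting point: (-1.1045, -3.6221), alpha = 0.1
Step 1: grad_x = 2*4*-1.1045 = -8.836, grad_y = 2*6*-3.6221 = -43.4652
  x_1 = -1.1045 - 0.1*-8.836 = -0.2209
  y_1 = -3.6221 - 0.1*-43.4652 = 0.7244
Step 2: grad_x = 2*4*-0.2209 = -1.7672, grad_y = 2*6*0.7244 = 8.693
  x_2 = -0.2209 - 0.1*-1.7672 = -0.0442
  y_2 = 0.7244 - 0.1*8.693 = -0.1449
f(-0.0442, -0.1449) = 4*(-0.0442)^2 + 6*(-0.1449)^2 = 0.1338


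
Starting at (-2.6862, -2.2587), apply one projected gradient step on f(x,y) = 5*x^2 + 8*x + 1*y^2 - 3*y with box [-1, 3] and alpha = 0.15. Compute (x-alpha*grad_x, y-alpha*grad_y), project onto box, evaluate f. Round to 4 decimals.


Step 1: Compute gradient at (-2.6862, -2.2587).
grad_x = 2*5*-2.6862 + 8 = -18.862
grad_y = 2*1*-2.2587 - 3 = -7.5174
Step 2: Gradient step.
x_raw = -2.6862 - 0.15*-18.862 = 0.1431
y_raw = -2.2587 - 0.15*-7.5174 = -1.1311
Step 3: Project onto [-1, 3].
x_proj = clip(0.1431) = 0.1431
y_proj = clip(-1.1311) = -1.0
Step 4: Evaluate f.
f(0.1431, -1.0) = 5.2472


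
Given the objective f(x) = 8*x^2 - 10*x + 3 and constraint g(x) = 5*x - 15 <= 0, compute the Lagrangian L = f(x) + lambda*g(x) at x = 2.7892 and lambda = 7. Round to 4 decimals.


Step 1: Evaluate f(x).
f(2.7892) = 8*2.7892^2 - 10*2.7892 + 3 = 37.3451
Step 2: Evaluate g(x).
g(2.7892) = 5*2.7892 - 15 = -1.054
Step 3: Compute Lagrangian.
L = 37.3451 + 7*-1.054 = 29.9671


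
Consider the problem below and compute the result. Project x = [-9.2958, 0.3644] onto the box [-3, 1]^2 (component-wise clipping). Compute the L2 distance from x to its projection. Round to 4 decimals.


Project each component onto [-3, 1].
clip(-9.2958) = -3.0, clip(0.3644) = 0.3644
Projection = [-3.0, 0.3644]
Squared diffs: [39.6371, 0.0]
Distance = sqrt(39.6371) = 6.2958


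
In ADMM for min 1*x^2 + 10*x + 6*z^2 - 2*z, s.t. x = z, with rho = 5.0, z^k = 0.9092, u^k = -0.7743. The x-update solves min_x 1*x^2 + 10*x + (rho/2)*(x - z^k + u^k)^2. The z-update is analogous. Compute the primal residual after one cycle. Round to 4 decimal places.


ADMM iteration with rho = 5.0, z^k = 0.9092, u^k = -0.7743
Step 1: x-update.
Minimize 1*x^2 + 10*x + (5.0/2)*(x - 0.9092 - 0.7743)^2
FOC: (2*1 + 5.0)*x = -10 + 5.0*(0.9092 + 0.7743)
x^{k+1} = -0.2261
Step 2: z-update.
Minimize 6*z^2 - 2*z + (5.0/2)*(-0.2261 - z - 0.7743)^2
FOC: (2*6 + 5.0)*z = 2 + 5.0*(-0.2261 - 0.7743)
z^{k+1} = -0.1766
Step 3: u-update.
u^{k+1} = -0.7743 - 0.2261 + 0.1766 = -0.8238
Step 4: Primal residual = |-0.2261 + 0.1766| = 0.0495


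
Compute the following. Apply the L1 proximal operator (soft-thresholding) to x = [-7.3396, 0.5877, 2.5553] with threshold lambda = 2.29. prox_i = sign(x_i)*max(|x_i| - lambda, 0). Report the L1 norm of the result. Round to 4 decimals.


Soft-thresholding with lambda = 2.29:
prox(-7.3396) = sign(-7.3396)*max(|-7.3396| - 2.29, 0) = -5.0496
prox(0.5877) = sign(0.5877)*max(|0.5877| - 2.29, 0) = 0.0
prox(2.5553) = sign(2.5553)*max(|2.5553| - 2.29, 0) = 0.2653
prox(x) = [-5.0496, 0.0, 0.2653]
||prox(x)||_1 = 5.0496 + 0.0 + 0.2653 = 5.3149


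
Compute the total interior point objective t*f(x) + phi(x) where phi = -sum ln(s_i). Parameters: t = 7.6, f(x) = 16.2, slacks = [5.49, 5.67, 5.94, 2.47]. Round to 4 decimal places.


Step 1: Compute log-barrier.
ln values: [1.7029, 1.7352, 1.7817, 0.9042]
phi = -(1.7029 + 1.7352 + 1.7817 + 0.9042) = -6.124
Step 2: Compute augmented objective.
t*f(x) = 7.6*16.2 = 123.12
Total = 123.12 - 6.124 = 116.996


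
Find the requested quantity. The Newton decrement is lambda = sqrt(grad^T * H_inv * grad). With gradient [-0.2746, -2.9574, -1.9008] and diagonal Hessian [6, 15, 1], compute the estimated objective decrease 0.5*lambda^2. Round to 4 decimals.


Step 1: H is diagonal, so H^(-1) * g = [-0.0458, -0.1972, -1.9008].
Step 2: g^T H^(-1) g = sum_i g_i^2 / H_ii
  = (-0.2746)^2/6 + (-2.9574)^2/15 + (-1.9008)^2/1
  = 0.0126 + 0.5831 + 3.613 = 4.2087
Step 3: Objective decrease = 0.5 * g^T H^(-1) g = 2.1043


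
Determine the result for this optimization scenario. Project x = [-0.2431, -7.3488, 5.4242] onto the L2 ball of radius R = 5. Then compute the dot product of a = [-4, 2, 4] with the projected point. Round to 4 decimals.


Step 1: Compute ||x|| (intermediates to 6 decimals).
||x|| = sqrt((-0.2431)^2 + (-7.3488)^2 + 5.4242^2) = 9.137062
Step 2: Project.
Since ||x|| > R, scale = R/||x|| = 5/9.137062 = 0.547222, proj(x) = scale * x
proj(x) = [-0.13303, -4.021425, 2.968242]
Step 3: Dot product.
a^T * proj(x) = -4*(-0.13303) + 2*(-4.021425) + 4*2.968242 = 4.3622


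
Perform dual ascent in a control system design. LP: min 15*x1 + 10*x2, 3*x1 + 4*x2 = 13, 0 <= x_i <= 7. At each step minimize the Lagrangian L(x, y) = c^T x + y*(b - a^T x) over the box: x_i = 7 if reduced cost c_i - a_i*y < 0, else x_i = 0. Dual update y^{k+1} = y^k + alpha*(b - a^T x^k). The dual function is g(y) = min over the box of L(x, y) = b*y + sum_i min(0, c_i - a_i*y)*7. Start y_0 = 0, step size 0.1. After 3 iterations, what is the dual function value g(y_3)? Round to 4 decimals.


Dual ascent for LP: min 15*x1 + 10*x2, 3*x1 + 4*x2 = 13, 0 <= x_i <= 7
Step 1: y^k = 0.0, reduced costs: (15.0, 10.0)
  x^k = (0.0, 0.0), subgradient = b - a^T x = 13.0
  y^{k+1} = 0.0 + 0.1*13.0 = 1.3
Step 2: y^k = 1.3, reduced costs: (11.1, 4.8)
  x^k = (0.0, 0.0), subgradient = b - a^T x = 13.0
  y^{k+1} = 1.3 + 0.1*13.0 = 2.6
Step 3: y^k = 2.6, reduced costs: (7.2, -0.4)
  x^k = (0.0, 7.0), subgradient = b - a^T x = -15.0
  y^{k+1} = 2.6 + 0.1*-15.0 = 1.1
Dual objective at y_3 = 1.1: reduced costs (11.7, 5.6), box minimizer x = (0.0, 0.0)
g(y_3) = b*y + (c1 - a1*y)*x1 + (c2 - a2*y)*x2 = 13*1.1 + 11.7*0.0 + 5.6*0.0 = 14.3 + 0.0 + 0.0 = 14.3


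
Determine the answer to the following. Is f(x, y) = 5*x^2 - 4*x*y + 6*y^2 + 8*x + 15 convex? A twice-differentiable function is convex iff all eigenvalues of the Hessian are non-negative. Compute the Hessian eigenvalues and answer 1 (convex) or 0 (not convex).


The Hessian of f(x,y) = 5*x^2 - 4*x*y + 6*y^2 + 8*x + 15 is:
H = [[10, -4], [-4, 12]]
Trace = 10 + 12 = 22
Determinant = 10*12 - (-4)^2 = 104
Discriminant = (22)^2 - 4*104 = 68.0
Eigenvalues: lambda_1 = 6.8769, lambda_2 = 15.1231
The function is convex.

1


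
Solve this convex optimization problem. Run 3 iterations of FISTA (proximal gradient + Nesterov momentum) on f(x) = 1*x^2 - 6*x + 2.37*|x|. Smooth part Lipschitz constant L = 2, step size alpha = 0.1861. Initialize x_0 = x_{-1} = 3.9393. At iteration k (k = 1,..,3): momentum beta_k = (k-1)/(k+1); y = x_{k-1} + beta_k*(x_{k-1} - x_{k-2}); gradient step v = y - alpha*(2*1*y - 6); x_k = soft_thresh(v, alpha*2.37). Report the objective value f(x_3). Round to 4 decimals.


FISTA on f(x) = 1*x^2 - 6*x + 2.37*|x|
L = 2, alpha = 0.1861
Iteration 1: beta = 0.0, y = 3.9393 + 0.0*(3.9393 - 3.9393) = 3.9393
  grad(y) = 1.8786, v = y - alpha*grad = 3.5897
  prox(v) = soft_thresh(3.5897, 0.4411) = 3.1486
Iteration 2: beta = 0.3333, y = 3.1486 + 0.3333*(3.1486 - 3.9393) = 2.8851
  grad(y) = -0.2298, v = y - alpha*grad = 2.9279
  prox(v) = soft_thresh(2.9279, 0.4411) = 2.4868
Iteration 3: beta = 0.5, y = 2.4868 + 0.5*(2.4868 - 3.1486) = 2.1559
  grad(y) = -1.6882, v = y - alpha*grad = 2.4701
  prox(v) = soft_thresh(2.4701, 0.4411) = 2.029
f(x_3) = 1*2.029^2 - 6*2.029 + 2.37*|2.029| = -3.2484


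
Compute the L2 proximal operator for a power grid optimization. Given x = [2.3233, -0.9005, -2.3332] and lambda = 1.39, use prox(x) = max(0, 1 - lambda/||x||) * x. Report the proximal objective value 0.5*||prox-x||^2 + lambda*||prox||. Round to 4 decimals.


Step 1: Compute ||x||.
||x|| = 3.4136
Step 2: Compute scaling factor.
scale = max(0, 1 - 1.39/3.4136) = 0.5928
Step 3: prox(x) = [1.3773, -0.5338, -1.3831]
||prox(x)|| = 2.0236
Step 4: Proximal objective.
0.5*||prox-x||^2 = 0.9661
lambda*||prox|| = 2.8128
Total = 3.7788


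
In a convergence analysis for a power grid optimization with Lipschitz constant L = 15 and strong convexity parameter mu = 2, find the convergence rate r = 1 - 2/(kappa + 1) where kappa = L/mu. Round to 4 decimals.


Step 1: Compute the condition number.
kappa = L/mu = 15/2 = 7.5
Step 2: Compute the convergence rate.
r = 1 - 2/(kappa + 1) = 1 - 2*mu/(L + mu) = (L - mu)/(L + mu) = 13/17 = 0.7647


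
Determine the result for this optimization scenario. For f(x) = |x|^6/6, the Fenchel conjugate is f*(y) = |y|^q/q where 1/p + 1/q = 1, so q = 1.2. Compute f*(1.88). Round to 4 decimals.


The conjugate exponent q satisfies 1/p + 1/q = 1.
p = 6, so q = 6/(6 - 1) = 1.2
|y|^q = 1.88^1.2 = 2.133
f*(1.88) = 2.133 / 1.2 = 1.7775


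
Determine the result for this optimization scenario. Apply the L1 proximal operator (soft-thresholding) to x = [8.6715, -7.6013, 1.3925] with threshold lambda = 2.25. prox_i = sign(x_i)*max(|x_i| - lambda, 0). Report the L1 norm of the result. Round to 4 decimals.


Soft-thresholding with lambda = 2.25:
prox(8.6715) = sign(8.6715)*max(|8.6715| - 2.25, 0) = 6.4215
prox(-7.6013) = sign(-7.6013)*max(|-7.6013| - 2.25, 0) = -5.3513
prox(1.3925) = sign(1.3925)*max(|1.3925| - 2.25, 0) = 0.0
prox(x) = [6.4215, -5.3513, 0.0]
||prox(x)||_1 = 6.4215 + 5.3513 + 0.0 = 11.7728


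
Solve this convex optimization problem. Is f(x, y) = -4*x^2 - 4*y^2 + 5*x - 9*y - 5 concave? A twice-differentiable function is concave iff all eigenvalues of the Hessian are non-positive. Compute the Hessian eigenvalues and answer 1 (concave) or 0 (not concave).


The Hessian of f(x,y) = -4*x^2 - 4*y^2 + 5*x - 9*y - 5 is:
H = [[-8, 0], [0, -8]]
Trace = -8 - 8 = -16
Determinant = -8*-8 - (0)^2 = 64
Discriminant = (-16)^2 - 4*64 = 0.0
Eigenvalues: lambda_1 = -8.0, lambda_2 = -8.0
The function is concave.

1


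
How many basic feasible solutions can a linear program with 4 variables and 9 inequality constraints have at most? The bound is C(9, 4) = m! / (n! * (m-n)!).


Each vertex corresponds to some choice of n active constraints out of m, so the number of vertices is at most C(m, n) = m! / (n!(m-n)!).
m = 9, n = 4
Numerator: 9 * 8 * 7 * 6
Denominator: 4! = 24
C(9, 4) = 126


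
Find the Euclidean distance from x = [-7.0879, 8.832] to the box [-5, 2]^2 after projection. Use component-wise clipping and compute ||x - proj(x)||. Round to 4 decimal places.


Project each component onto [-5, 2].
clip(-7.0879) = -5.0, clip(8.832) = 2.0
Projection = [-5.0, 2.0]
Squared diffs: [4.3593, 46.6762]
Distance = sqrt(51.0355) = 7.1439


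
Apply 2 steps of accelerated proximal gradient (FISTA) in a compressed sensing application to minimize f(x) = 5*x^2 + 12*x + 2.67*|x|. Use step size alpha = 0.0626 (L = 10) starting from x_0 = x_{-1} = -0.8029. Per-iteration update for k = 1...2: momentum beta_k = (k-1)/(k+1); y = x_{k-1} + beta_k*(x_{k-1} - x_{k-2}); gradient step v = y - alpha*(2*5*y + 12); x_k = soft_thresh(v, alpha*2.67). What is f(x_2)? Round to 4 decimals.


FISTA on f(x) = 5*x^2 + 12*x + 2.67*|x|
L = 10, alpha = 0.0626
Iteration 1: beta = 0.0, y = -0.8029 + 0.0*(-0.8029 + 0.8029) = -0.8029
  grad(y) = 3.971, v = y - alpha*grad = -1.0515
  prox(v) = soft_thresh(-1.0515, 0.1671) = -0.8843
Iteration 2: beta = 0.3333, y = -0.8843 + 0.3333*(-0.8843 + 0.8029) = -0.9115
  grad(y) = 2.8851, v = y - alpha*grad = -1.0921
  prox(v) = soft_thresh(-1.0921, 0.1671) = -0.925
f(x_2) = 5*(-0.925)^2 + 12*(-0.925) + 2.67*|-0.925| = -4.3521


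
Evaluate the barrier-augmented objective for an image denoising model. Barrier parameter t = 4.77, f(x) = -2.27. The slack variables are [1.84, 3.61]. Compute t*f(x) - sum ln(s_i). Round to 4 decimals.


Step 1: Compute log-barrier.
ln values: [0.6098, 1.2837]
phi = -(0.6098 + 1.2837) = -1.8935
Step 2: Compute augmented objective.
t*f(x) = 4.77*-2.27 = -10.8279
Total = -10.8279 - 1.8935 = -12.7214


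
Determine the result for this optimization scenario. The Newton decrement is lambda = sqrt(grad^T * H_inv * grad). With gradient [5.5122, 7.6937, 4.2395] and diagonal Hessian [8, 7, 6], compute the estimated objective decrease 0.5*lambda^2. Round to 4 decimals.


Step 1: H is diagonal, so H^(-1) * g = [0.689, 1.0991, 0.7066].
Step 2: g^T H^(-1) g = sum_i g_i^2 / H_ii
  = (5.5122)^2/8 + (7.6937)^2/7 + (4.2395)^2/6
  = 3.798 + 8.4561 + 2.9956 = 15.2497
Step 3: Objective decrease = 0.5 * g^T H^(-1) g = 7.6249


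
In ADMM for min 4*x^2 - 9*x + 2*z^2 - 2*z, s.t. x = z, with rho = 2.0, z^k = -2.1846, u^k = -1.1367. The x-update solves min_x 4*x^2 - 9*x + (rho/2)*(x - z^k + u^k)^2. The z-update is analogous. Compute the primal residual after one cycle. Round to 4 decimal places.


ADMM iteration with rho = 2.0, z^k = -2.1846, u^k = -1.1367
Step 1: x-update.
Minimize 4*x^2 - 9*x + (2.0/2)*(x + 2.1846 - 1.1367)^2
FOC: (2*4 + 2.0)*x = 9 + 2.0*(-2.1846 + 1.1367)
x^{k+1} = 0.6904
Step 2: z-update.
Minimize 2*z^2 - 2*z + (2.0/2)*(0.6904 - z - 1.1367)^2
FOC: (2*2 + 2.0)*z = 2 + 2.0*(0.6904 - 1.1367)
z^{k+1} = 0.1846
Step 3: u-update.
u^{k+1} = -1.1367 + 0.6904 - 0.1846 = -0.6309
Step 4: Primal residual = |0.6904 - 0.1846| = 0.5058


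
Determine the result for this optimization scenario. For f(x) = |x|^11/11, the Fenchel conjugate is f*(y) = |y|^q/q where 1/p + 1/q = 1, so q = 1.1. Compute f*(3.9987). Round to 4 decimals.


The conjugate exponent q satisfies 1/p + 1/q = 1.
p = 11, so q = 11/(11 - 1) = 1.1
|y|^q = 3.9987^1.1 = 4.5932
f*(3.9987) = 4.5932 / 1.1 = 4.1756


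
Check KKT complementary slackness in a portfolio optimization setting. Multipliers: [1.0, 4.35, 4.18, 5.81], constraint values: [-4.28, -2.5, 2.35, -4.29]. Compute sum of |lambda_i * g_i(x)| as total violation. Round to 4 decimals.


KKT complementary slackness check:
lambda_1 * g_1 = 1.0 * -4.28 = -4.28
lambda_2 * g_2 = 4.35 * -2.5 = -10.875
lambda_3 * g_3 = 4.18 * 2.35 = 9.823
lambda_4 * g_4 = 5.81 * -4.29 = -24.9249
Total violation = 4.28 + 10.875 + 9.823 + 24.9249 = 49.9029


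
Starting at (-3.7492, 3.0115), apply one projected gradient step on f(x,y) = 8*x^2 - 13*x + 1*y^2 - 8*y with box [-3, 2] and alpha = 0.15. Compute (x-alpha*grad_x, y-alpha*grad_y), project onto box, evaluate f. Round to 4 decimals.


Step 1: Compute gradient at (-3.7492, 3.0115).
grad_x = 2*8*-3.7492 - 13 = -72.9872
grad_y = 2*1*3.0115 - 8 = -1.977
Step 2: Gradient step.
x_raw = -3.7492 - 0.15*-72.9872 = 7.1989
y_raw = 3.0115 - 0.15*-1.977 = 3.3081
Step 3: Project onto [-3, 2].
x_proj = clip(7.1989) = 2.0
y_proj = clip(3.3081) = 2.0
Step 4: Evaluate f.
f(2.0, 2.0) = -6.0


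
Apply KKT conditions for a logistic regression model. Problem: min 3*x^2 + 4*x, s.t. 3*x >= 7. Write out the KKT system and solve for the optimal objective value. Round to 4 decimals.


Step 1: Try lambda = 0 (constraint inactive).
x_unc = -4/(2*3) = -0.6667
Check: 3*-0.6667 = -2.0001 < 7 -- violated!
Step 2: Constraint must be active: 3*x = 7
x* = 7/3 = 2.3333 (rounded; the exact value 7/3 is used below)
lambda = (2*3*(7/3) + 4)/3 = 6.0
Step 3: Compute optimal value.
f(x*) = 3*(7/3)^2 + 4*(7/3) = 25.6667


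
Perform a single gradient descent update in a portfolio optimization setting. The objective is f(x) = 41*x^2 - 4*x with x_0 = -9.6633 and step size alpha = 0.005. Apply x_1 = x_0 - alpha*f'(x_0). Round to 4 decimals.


We compute the gradient at x_0 and apply the update.
f'(x) = 82*x - 4
f'(-9.6633) = 82*-9.6633 - 4 = -796.3906
x_1 = -9.6633 - 0.005*-796.3906 = -5.6813


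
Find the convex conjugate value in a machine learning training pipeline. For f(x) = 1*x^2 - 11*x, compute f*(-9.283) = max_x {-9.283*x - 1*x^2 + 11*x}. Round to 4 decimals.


f*(y) = sup_x {y*x - a*x^2 - b*x} = sup_x {(y-b)*x - a*x^2}
FOC: (y - b) - 2a*x = 0 => x* = (y - b)/(2a)
x* = (-9.283 + 11)/(2*1) = 0.8585
f*(-9.283) = (y-b)^2/(4a) = (-9.283 + 11)^2/(4*1)
= 2.9481/4 = 0.737


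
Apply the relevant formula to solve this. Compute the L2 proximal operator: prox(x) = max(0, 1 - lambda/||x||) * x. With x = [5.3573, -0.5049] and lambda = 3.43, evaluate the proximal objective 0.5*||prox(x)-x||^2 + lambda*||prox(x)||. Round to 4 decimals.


Step 1: Compute ||x||.
||x|| = 5.381
Step 2: Compute scaling factor.
scale = max(0, 1 - 3.43/5.381) = 0.3626
Step 3: prox(x) = [1.9424, -0.1831]
||prox(x)|| = 1.951
Step 4: Proximal objective.
0.5*||prox-x||^2 = 5.8825
lambda*||prox|| = 6.6919
Total = 12.5745


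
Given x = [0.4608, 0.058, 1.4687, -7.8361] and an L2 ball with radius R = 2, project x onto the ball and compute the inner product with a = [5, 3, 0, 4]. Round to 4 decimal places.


Step 1: Compute ||x|| (intermediates to 6 decimals).
||x|| = sqrt(0.4608^2 + 0.058^2 + 1.4687^2 + (-7.8361)^2) = 7.986066
Step 2: Project.
Since ||x|| > R, scale = R/||x|| = 2/7.986066 = 0.250436, proj(x) = scale * x
proj(x) = [0.115401, 0.014525, 0.367815, -1.962442]
Step 3: Dot product.
a^T * proj(x) = 5*0.115401 + 3*0.014525 + 0*0.367815 + 4*(-1.962442) = -7.2292


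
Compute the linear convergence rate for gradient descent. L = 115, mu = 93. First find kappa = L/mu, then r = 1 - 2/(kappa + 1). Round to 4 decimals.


Step 1: Compute the condition number.
kappa = L/mu = 115/93 = 1.2366
Step 2: Compute the convergence rate.
r = 1 - 2/(kappa + 1) = 1 - 2*mu/(L + mu) = (L - mu)/(L + mu) = 22/208 = 0.1058


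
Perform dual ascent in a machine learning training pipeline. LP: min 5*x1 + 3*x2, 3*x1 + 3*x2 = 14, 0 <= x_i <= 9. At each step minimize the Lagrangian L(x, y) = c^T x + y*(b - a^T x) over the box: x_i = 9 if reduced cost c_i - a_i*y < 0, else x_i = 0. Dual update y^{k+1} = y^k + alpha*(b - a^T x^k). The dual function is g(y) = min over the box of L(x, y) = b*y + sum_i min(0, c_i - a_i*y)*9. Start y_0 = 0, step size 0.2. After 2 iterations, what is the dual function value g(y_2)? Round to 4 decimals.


Dual ascent for LP: min 5*x1 + 3*x2, 3*x1 + 3*x2 = 14, 0 <= x_i <= 9
Step 1: y^k = 0.0, reduced costs: (5.0, 3.0)
  x^k = (0.0, 0.0), subgradient = b - a^T x = 14.0
  y^{k+1} = 0.0 + 0.2*14.0 = 2.8
Step 2: y^k = 2.8, reduced costs: (-3.4, -5.4)
  x^k = (9.0, 9.0), subgradient = b - a^T x = -40.0
  y^{k+1} = 2.8 + 0.2*-40.0 = -5.2
Dual objective at y_2 = -5.2: reduced costs (20.6, 18.6), box minimizer x = (0.0, 0.0)
g(y_2) = b*y + (c1 - a1*y)*x1 + (c2 - a2*y)*x2 = 14*(-5.2) + 20.6*0.0 + 18.6*0.0 = -72.8 + 0.0 + 0.0 = -72.8


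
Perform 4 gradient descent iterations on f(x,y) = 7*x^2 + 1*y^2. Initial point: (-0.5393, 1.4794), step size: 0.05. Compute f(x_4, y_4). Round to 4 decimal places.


Gradient descent on f(x,y) = 7*x^2 + 1*y^2.
Starting point: (-0.5393, 1.4794), alpha = 0.05
Step 1: grad_x = 2*7*-0.5393 = -7.5502, grad_y = 2*1*1.4794 = 2.9588
  x_1 = -0.5393 - 0.05*-7.5502 = -0.1618
  y_1 = 1.4794 - 0.05*2.9588 = 1.3315
Step 2: grad_x = 2*7*-0.1618 = -2.2651, grad_y = 2*1*1.3315 = 2.6629
  x_2 = -0.1618 - 0.05*-2.2651 = -0.0485
  y_2 = 1.3315 - 0.05*2.6629 = 1.1983
Step 3: grad_x = 2*7*-0.0485 = -0.6795, grad_y = 2*1*1.1983 = 2.3966
  x_3 = -0.0485 - 0.05*-0.6795 = -0.0146
  y_3 = 1.1983 - 0.05*2.3966 = 1.0785
Step 4: grad_x = 2*7*-0.0146 = -0.2039, grad_y = 2*1*1.0785 = 2.157
  x_4 = -0.0146 - 0.05*-0.2039 = -0.0044
  y_4 = 1.0785 - 0.05*2.157 = 0.9706
f(-0.0044, 0.9706) = 7*(-0.0044)^2 + 1*0.9706^2 = 0.9423


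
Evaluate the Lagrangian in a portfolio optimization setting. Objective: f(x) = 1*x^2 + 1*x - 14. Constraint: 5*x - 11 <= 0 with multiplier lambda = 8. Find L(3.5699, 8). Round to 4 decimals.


Step 1: Evaluate f(x).
f(3.5699) = 1*3.5699^2 + 1*3.5699 - 14 = 2.3141
Step 2: Evaluate g(x).
g(3.5699) = 5*3.5699 - 11 = 6.8495
Step 3: Compute Lagrangian.
L = 2.3141 + 8*6.8495 = 57.1101


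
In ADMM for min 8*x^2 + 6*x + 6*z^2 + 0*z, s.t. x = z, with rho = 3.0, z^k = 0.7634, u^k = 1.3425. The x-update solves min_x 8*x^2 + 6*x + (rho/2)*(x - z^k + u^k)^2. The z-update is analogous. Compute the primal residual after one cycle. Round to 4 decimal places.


ADMM iteration with rho = 3.0, z^k = 0.7634, u^k = 1.3425
Step 1: x-update.
Minimize 8*x^2 + 6*x + (3.0/2)*(x - 0.7634 + 1.3425)^2
FOC: (2*8 + 3.0)*x = -6 + 3.0*(0.7634 - 1.3425)
x^{k+1} = -0.4072
Step 2: z-update.
Minimize 6*z^2 + 0*z + (3.0/2)*(-0.4072 - z + 1.3425)^2
FOC: (2*6 + 3.0)*z = 0 + 3.0*(-0.4072 + 1.3425)
z^{k+1} = 0.1871
Step 3: u-update.
u^{k+1} = 1.3425 - 0.4072 - 0.1871 = 0.7482
Step 4: Primal residual = |-0.4072 - 0.1871| = 0.5943


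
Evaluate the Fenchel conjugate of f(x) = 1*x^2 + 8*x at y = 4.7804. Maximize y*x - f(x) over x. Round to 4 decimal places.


f*(y) = sup_x {y*x - a*x^2 - b*x} = sup_x {(y-b)*x - a*x^2}
FOC: (y - b) - 2a*x = 0 => x* = (y - b)/(2a)
x* = (4.7804 - 8)/(2*1) = -1.6098
f*(4.7804) = (y-b)^2/(4a) = (4.7804 - 8)^2/(4*1)
= 10.3658/4 = 2.5915


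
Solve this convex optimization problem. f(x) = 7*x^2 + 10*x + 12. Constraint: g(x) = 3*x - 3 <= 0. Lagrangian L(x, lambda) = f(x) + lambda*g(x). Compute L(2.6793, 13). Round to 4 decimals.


Step 1: Evaluate f(x).
f(2.6793) = 7*2.6793^2 + 10*2.6793 + 12 = 89.0435
Step 2: Evaluate g(x).
g(2.6793) = 3*2.6793 - 3 = 5.0379
Step 3: Compute Lagrangian.
L = 89.0435 + 13*5.0379 = 154.5362


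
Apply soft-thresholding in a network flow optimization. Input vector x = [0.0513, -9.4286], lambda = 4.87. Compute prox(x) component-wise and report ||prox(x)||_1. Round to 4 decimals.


Soft-thresholding with lambda = 4.87:
prox(0.0513) = sign(0.0513)*max(|0.0513| - 4.87, 0) = 0.0
prox(-9.4286) = sign(-9.4286)*max(|-9.4286| - 4.87, 0) = -4.5586
prox(x) = [0.0, -4.5586]
||prox(x)||_1 = 0.0 + 4.5586 = 4.5586


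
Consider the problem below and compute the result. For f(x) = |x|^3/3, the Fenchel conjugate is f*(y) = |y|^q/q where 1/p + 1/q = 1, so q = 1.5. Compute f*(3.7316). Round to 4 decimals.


The conjugate exponent q satisfies 1/p + 1/q = 1.
p = 3, so q = 3/(3 - 1) = 1.5
|y|^q = 3.7316^1.5 = 7.2085
f*(3.7316) = 7.2085 / 1.5 = 4.8056


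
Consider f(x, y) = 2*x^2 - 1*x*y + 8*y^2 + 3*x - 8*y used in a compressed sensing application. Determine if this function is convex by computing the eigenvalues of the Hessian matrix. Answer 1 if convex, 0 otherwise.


The Hessian of f(x,y) = 2*x^2 - 1*x*y + 8*y^2 + 3*x - 8*y is:
H = [[4, -1], [-1, 16]]
Trace = 4 + 16 = 20
Determinant = 4*16 - (-1)^2 = 63
Discriminant = (20)^2 - 4*63 = 148.0
Eigenvalues: lambda_1 = 3.9172, lambda_2 = 16.0828
The function is convex.

1


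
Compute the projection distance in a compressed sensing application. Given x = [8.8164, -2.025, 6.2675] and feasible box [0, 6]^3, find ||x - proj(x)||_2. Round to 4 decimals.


Project each component onto [0, 6].
clip(8.8164) = 6.0, clip(-2.025) = 0.0, clip(6.2675) = 6.0
Projection = [6.0, 0.0, 6.0]
Squared diffs: [7.9321, 4.1006, 0.0716]
Distance = sqrt(12.1043) = 3.4791


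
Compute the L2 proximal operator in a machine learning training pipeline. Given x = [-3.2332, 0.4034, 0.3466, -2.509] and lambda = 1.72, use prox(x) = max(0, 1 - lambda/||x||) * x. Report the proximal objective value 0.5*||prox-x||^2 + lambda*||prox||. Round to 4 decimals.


Step 1: Compute ||x||.
||x|| = 4.1269
Step 2: Compute scaling factor.
scale = max(0, 1 - 1.72/4.1269) = 0.5832
Step 3: prox(x) = [-1.8857, 0.2353, 0.2021, -1.4633]
||prox(x)|| = 2.4069
Step 4: Proximal objective.
0.5*||prox-x||^2 = 1.4792
lambda*||prox|| = 4.1399
Total = 5.6191


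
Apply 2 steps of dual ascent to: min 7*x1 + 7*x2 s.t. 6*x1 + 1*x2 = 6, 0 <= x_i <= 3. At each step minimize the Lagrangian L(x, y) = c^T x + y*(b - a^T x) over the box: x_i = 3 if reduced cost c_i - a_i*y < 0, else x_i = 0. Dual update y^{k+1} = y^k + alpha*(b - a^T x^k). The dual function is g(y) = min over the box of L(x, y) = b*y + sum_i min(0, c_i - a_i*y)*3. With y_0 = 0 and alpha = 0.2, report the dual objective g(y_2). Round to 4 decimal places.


Dual ascent for LP: min 7*x1 + 7*x2, 6*x1 + 1*x2 = 6, 0 <= x_i <= 3
Step 1: y^k = 0.0, reduced costs: (7.0, 7.0)
  x^k = (0.0, 0.0), subgradient = b - a^T x = 6.0
  y^{k+1} = 0.0 + 0.2*6.0 = 1.2
Step 2: y^k = 1.2, reduced costs: (-0.2, 5.8)
  x^k = (3.0, 0.0), subgradient = b - a^T x = -12.0
  y^{k+1} = 1.2 + 0.2*-12.0 = -1.2
Dual objective at y_2 = -1.2: reduced costs (14.2, 8.2), box minimizer x = (0.0, 0.0)
g(y_2) = b*y + (c1 - a1*y)*x1 + (c2 - a2*y)*x2 = 6*(-1.2) + 14.2*0.0 + 8.2*0.0 = -7.2 + 0.0 + 0.0 = -7.2


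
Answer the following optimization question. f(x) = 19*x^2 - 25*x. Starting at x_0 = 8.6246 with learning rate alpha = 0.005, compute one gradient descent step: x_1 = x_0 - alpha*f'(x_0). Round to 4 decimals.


We compute the gradient at x_0 and apply the update.
f'(x) = 38*x - 25
f'(8.6246) = 38*8.6246 - 25 = 302.7348
x_1 = 8.6246 - 0.005*302.7348 = 7.1109


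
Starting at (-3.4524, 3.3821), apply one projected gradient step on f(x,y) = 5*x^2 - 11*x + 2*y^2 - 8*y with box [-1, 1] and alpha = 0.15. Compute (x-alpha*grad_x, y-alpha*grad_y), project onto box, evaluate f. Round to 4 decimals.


Step 1: Compute gradient at (-3.4524, 3.3821).
grad_x = 2*5*-3.4524 - 11 = -45.524
grad_y = 2*2*3.3821 - 8 = 5.5284
Step 2: Gradient step.
x_raw = -3.4524 - 0.15*-45.524 = 3.3762
y_raw = 3.3821 - 0.15*5.5284 = 2.5528
Step 3: Project onto [-1, 1].
x_proj = clip(3.3762) = 1.0
y_proj = clip(2.5528) = 1.0
Step 4: Evaluate f.
f(1.0, 1.0) = -12.0


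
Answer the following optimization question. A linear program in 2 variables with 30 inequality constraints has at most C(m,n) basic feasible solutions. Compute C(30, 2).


Each vertex corresponds to some choice of n active constraints out of m, so the number of vertices is at most C(m, n) = m! / (n!(m-n)!).
m = 30, n = 2
Numerator: 30 * 29
Denominator: 2! = 2
C(30, 2) = 435


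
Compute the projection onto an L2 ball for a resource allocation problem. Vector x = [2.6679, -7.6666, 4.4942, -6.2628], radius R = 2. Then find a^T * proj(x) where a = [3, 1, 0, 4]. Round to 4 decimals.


Step 1: Compute ||x|| (intermediates to 6 decimals).
||x|| = sqrt(2.6679^2 + (-7.6666)^2 + 4.4942^2 + (-6.2628)^2) = 11.194416
Step 2: Project.
Since ||x|| > R, scale = R/||x|| = 2/11.194416 = 0.178661, proj(x) = scale * x
proj(x) = [0.47665, -1.369722, 0.802938, -1.118918]
Step 3: Dot product.
a^T * proj(x) = 3*0.47665 + 1*(-1.369722) + 0*0.802938 + 4*(-1.118918) = -4.4154


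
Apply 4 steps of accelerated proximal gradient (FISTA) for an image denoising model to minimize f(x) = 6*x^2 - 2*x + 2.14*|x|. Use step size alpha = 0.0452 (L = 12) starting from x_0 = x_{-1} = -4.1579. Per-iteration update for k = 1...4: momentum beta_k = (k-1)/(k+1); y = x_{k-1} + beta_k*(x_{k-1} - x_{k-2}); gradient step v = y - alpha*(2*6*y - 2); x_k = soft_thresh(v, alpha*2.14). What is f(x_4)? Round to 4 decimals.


FISTA on f(x) = 6*x^2 - 2*x + 2.14*|x|
L = 12, alpha = 0.0452
Iteration 1: beta = 0.0, y = -4.1579 + 0.0*(-4.1579 + 4.1579) = -4.1579
  grad(y) = -51.8948, v = y - alpha*grad = -1.8123
  prox(v) = soft_thresh(-1.8123, 0.0967) = -1.7155
Iteration 2: beta = 0.3333, y = -1.7155 + 0.3333*(-1.7155 + 4.1579) = -0.9014
  grad(y) = -12.8168, v = y - alpha*grad = -0.3221
  prox(v) = soft_thresh(-0.3221, 0.0967) = -0.2254
Iteration 3: beta = 0.5, y = -0.2254 + 0.5*(-0.2254 + 1.7155) = 0.5197
  grad(y) = 4.2368, v = y - alpha*grad = 0.3282
  prox(v) = soft_thresh(0.3282, 0.0967) = 0.2315
Iteration 4: beta = 0.6, y = 0.2315 + 0.6*(0.2315 + 0.2254) = 0.5056
  grad(y) = 4.0674, v = y - alpha*grad = 0.3218
  prox(v) = soft_thresh(0.3218, 0.0967) = 0.225
f(x_4) = 6*0.225^2 - 2*0.225 + 2.14*|0.225| = 0.3354
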